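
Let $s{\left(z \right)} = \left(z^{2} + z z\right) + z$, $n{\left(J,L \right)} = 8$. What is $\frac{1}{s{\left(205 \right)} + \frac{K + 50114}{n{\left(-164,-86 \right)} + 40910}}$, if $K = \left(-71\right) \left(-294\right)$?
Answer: $\frac{20459}{1723808539} \approx 1.1868 \cdot 10^{-5}$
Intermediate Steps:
$s{\left(z \right)} = z + 2 z^{2}$ ($s{\left(z \right)} = \left(z^{2} + z^{2}\right) + z = 2 z^{2} + z = z + 2 z^{2}$)
$K = 20874$
$\frac{1}{s{\left(205 \right)} + \frac{K + 50114}{n{\left(-164,-86 \right)} + 40910}} = \frac{1}{205 \left(1 + 2 \cdot 205\right) + \frac{20874 + 50114}{8 + 40910}} = \frac{1}{205 \left(1 + 410\right) + \frac{70988}{40918}} = \frac{1}{205 \cdot 411 + 70988 \cdot \frac{1}{40918}} = \frac{1}{84255 + \frac{35494}{20459}} = \frac{1}{\frac{1723808539}{20459}} = \frac{20459}{1723808539}$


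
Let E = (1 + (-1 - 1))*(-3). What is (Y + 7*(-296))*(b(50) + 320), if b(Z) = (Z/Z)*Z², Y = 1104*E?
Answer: 3496800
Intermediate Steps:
E = 3 (E = (1 - 2)*(-3) = -1*(-3) = 3)
Y = 3312 (Y = 1104*3 = 3312)
b(Z) = Z² (b(Z) = 1*Z² = Z²)
(Y + 7*(-296))*(b(50) + 320) = (3312 + 7*(-296))*(50² + 320) = (3312 - 2072)*(2500 + 320) = 1240*2820 = 3496800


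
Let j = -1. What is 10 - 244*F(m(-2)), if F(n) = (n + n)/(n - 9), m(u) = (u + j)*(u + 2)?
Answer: 10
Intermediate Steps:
m(u) = (-1 + u)*(2 + u) (m(u) = (u - 1)*(u + 2) = (-1 + u)*(2 + u))
F(n) = 2*n/(-9 + n) (F(n) = (2*n)/(-9 + n) = 2*n/(-9 + n))
10 - 244*F(m(-2)) = 10 - 488*(-2 - 2 + (-2)²)/(-9 + (-2 - 2 + (-2)²)) = 10 - 488*(-2 - 2 + 4)/(-9 + (-2 - 2 + 4)) = 10 - 488*0/(-9 + 0) = 10 - 488*0/(-9) = 10 - 488*0*(-1)/9 = 10 - 244*0 = 10 + 0 = 10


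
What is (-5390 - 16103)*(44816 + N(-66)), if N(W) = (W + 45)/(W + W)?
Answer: -42382283123/44 ≈ -9.6323e+8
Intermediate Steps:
N(W) = (45 + W)/(2*W) (N(W) = (45 + W)/((2*W)) = (45 + W)*(1/(2*W)) = (45 + W)/(2*W))
(-5390 - 16103)*(44816 + N(-66)) = (-5390 - 16103)*(44816 + (½)*(45 - 66)/(-66)) = -21493*(44816 + (½)*(-1/66)*(-21)) = -21493*(44816 + 7/44) = -21493*1971911/44 = -42382283123/44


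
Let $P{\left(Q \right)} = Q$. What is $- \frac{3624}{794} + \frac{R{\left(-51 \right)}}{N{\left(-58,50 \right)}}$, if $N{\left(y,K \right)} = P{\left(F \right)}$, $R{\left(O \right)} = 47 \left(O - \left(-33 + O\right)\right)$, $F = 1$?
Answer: $\frac{613935}{397} \approx 1546.4$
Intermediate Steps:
$R{\left(O \right)} = 1551$ ($R{\left(O \right)} = 47 \cdot 33 = 1551$)
$N{\left(y,K \right)} = 1$
$- \frac{3624}{794} + \frac{R{\left(-51 \right)}}{N{\left(-58,50 \right)}} = - \frac{3624}{794} + \frac{1551}{1} = \left(-3624\right) \frac{1}{794} + 1551 \cdot 1 = - \frac{1812}{397} + 1551 = \frac{613935}{397}$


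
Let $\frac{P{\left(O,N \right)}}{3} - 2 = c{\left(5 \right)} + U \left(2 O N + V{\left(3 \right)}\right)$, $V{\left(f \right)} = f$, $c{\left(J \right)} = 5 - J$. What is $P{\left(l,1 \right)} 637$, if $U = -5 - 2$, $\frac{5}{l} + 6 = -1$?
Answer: $-17199$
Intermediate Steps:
$l = - \frac{5}{7}$ ($l = \frac{5}{-6 - 1} = \frac{5}{-7} = 5 \left(- \frac{1}{7}\right) = - \frac{5}{7} \approx -0.71429$)
$U = -7$
$P{\left(O,N \right)} = -57 - 42 N O$ ($P{\left(O,N \right)} = 6 + 3 \left(\left(5 - 5\right) - 7 \left(2 O N + 3\right)\right) = 6 + 3 \left(\left(5 - 5\right) - 7 \left(2 N O + 3\right)\right) = 6 + 3 \left(0 - 7 \left(3 + 2 N O\right)\right) = 6 + 3 \left(0 - \left(21 + 14 N O\right)\right) = 6 + 3 \left(-21 - 14 N O\right) = 6 - \left(63 + 42 N O\right) = -57 - 42 N O$)
$P{\left(l,1 \right)} 637 = \left(-57 - 42 \left(- \frac{5}{7}\right)\right) 637 = \left(-57 + 30\right) 637 = \left(-27\right) 637 = -17199$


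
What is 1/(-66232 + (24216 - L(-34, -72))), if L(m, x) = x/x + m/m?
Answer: -1/42018 ≈ -2.3799e-5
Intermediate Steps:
L(m, x) = 2 (L(m, x) = 1 + 1 = 2)
1/(-66232 + (24216 - L(-34, -72))) = 1/(-66232 + (24216 - 1*2)) = 1/(-66232 + (24216 - 2)) = 1/(-66232 + 24214) = 1/(-42018) = -1/42018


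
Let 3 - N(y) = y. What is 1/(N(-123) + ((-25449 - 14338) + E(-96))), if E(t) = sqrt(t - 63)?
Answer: -39661/1572995080 - I*sqrt(159)/1572995080 ≈ -2.5214e-5 - 8.0162e-9*I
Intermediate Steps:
E(t) = sqrt(-63 + t)
N(y) = 3 - y
1/(N(-123) + ((-25449 - 14338) + E(-96))) = 1/((3 - 1*(-123)) + ((-25449 - 14338) + sqrt(-63 - 96))) = 1/((3 + 123) + (-39787 + sqrt(-159))) = 1/(126 + (-39787 + I*sqrt(159))) = 1/(-39661 + I*sqrt(159))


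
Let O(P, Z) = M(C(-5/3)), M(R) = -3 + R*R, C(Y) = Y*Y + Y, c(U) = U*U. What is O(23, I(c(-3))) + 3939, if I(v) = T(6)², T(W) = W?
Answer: 318916/81 ≈ 3937.2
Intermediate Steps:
c(U) = U²
C(Y) = Y + Y² (C(Y) = Y² + Y = Y + Y²)
M(R) = -3 + R²
I(v) = 36 (I(v) = 6² = 36)
O(P, Z) = -143/81 (O(P, Z) = -3 + ((-5/3)*(1 - 5/3))² = -3 + ((-5*⅓)*(1 - 5*⅓))² = -3 + (-5*(1 - 5/3)/3)² = -3 + (-5/3*(-⅔))² = -3 + (10/9)² = -3 + 100/81 = -143/81)
O(23, I(c(-3))) + 3939 = -143/81 + 3939 = 318916/81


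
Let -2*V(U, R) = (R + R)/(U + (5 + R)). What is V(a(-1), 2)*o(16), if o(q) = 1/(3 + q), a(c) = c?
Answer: -1/57 ≈ -0.017544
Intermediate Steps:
V(U, R) = -R/(5 + R + U) (V(U, R) = -(R + R)/(2*(U + (5 + R))) = -2*R/(2*(5 + R + U)) = -R/(5 + R + U))
V(a(-1), 2)*o(16) = (-1*2/(5 + 2 - 1))/(3 + 16) = -1*2/6/19 = -1*2*⅙*(1/19) = -⅓*1/19 = -1/57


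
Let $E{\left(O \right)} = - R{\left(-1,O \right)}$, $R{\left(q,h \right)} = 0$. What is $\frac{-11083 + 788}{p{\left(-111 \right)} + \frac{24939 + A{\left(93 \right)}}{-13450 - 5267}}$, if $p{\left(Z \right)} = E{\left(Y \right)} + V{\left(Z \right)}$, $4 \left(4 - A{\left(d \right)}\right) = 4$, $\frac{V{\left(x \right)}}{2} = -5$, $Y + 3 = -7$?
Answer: $\frac{64230505}{70704} \approx 908.44$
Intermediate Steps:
$Y = -10$ ($Y = -3 - 7 = -10$)
$V{\left(x \right)} = -10$ ($V{\left(x \right)} = 2 \left(-5\right) = -10$)
$E{\left(O \right)} = 0$ ($E{\left(O \right)} = \left(-1\right) 0 = 0$)
$A{\left(d \right)} = 3$ ($A{\left(d \right)} = 4 - 1 = 3$)
$p{\left(Z \right)} = -10$ ($p{\left(Z \right)} = 0 - 10 = -10$)
$\frac{-11083 + 788}{p{\left(-111 \right)} + \frac{24939 + A{\left(93 \right)}}{-13450 - 5267}} = \frac{-11083 + 788}{-10 + \frac{24939 + 3}{-13450 - 5267}} = - \frac{10295}{-10 + \frac{24942}{-18717}} = - \frac{10295}{-10 + 24942 \left(- \frac{1}{18717}\right)} = - \frac{10295}{-10 - \frac{8314}{6239}} = - \frac{10295}{- \frac{70704}{6239}} = \left(-10295\right) \left(- \frac{6239}{70704}\right) = \frac{64230505}{70704}$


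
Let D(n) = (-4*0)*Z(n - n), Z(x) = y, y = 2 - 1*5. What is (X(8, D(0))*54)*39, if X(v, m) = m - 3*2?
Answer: -12636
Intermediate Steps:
y = -3 (y = 2 - 5 = -3)
Z(x) = -3
D(n) = 0 (D(n) = -4*0*(-3) = 0*(-3) = 0)
X(v, m) = -6 + m (X(v, m) = m - 6 = -6 + m)
(X(8, D(0))*54)*39 = ((-6 + 0)*54)*39 = -6*54*39 = -324*39 = -12636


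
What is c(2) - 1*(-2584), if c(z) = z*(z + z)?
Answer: 2592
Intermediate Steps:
c(z) = 2*z² (c(z) = z*(2*z) = 2*z²)
c(2) - 1*(-2584) = 2*2² - 1*(-2584) = 2*4 + 2584 = 8 + 2584 = 2592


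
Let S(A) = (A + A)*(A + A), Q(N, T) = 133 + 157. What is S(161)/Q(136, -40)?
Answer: 51842/145 ≈ 357.53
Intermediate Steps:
Q(N, T) = 290
S(A) = 4*A² (S(A) = (2*A)*(2*A) = 4*A²)
S(161)/Q(136, -40) = (4*161²)/290 = (4*25921)*(1/290) = 103684*(1/290) = 51842/145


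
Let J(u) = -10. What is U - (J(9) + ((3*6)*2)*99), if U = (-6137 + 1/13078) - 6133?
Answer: -206946271/13078 ≈ -15824.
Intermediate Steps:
U = -160467059/13078 (U = (-6137 + 1/13078) - 6133 = -80259685/13078 - 6133 = -160467059/13078 ≈ -12270.)
U - (J(9) + ((3*6)*2)*99) = -160467059/13078 - (-10 + ((3*6)*2)*99) = -160467059/13078 - (-10 + (18*2)*99) = -160467059/13078 - (-10 + 36*99) = -160467059/13078 - (-10 + 3564) = -160467059/13078 - 1*3554 = -160467059/13078 - 3554 = -206946271/13078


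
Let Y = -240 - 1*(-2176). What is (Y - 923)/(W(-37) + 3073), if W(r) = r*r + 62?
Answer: 1013/4504 ≈ 0.22491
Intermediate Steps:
Y = 1936 (Y = -240 + 2176 = 1936)
W(r) = 62 + r**2 (W(r) = r**2 + 62 = 62 + r**2)
(Y - 923)/(W(-37) + 3073) = (1936 - 923)/((62 + (-37)**2) + 3073) = 1013/((62 + 1369) + 3073) = 1013/(1431 + 3073) = 1013/4504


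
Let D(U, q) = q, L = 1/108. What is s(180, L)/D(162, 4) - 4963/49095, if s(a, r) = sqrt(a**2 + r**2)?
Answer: -4963/49095 + sqrt(377913601)/432 ≈ 44.899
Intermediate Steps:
L = 1/108 ≈ 0.0092593
s(180, L)/D(162, 4) - 4963/49095 = sqrt(180**2 + (1/108)**2)/4 - 4963/49095 = sqrt(32400 + 1/11664)*(1/4) - 4963*1/49095 = sqrt(377913601/11664)*(1/4) - 4963/49095 = (sqrt(377913601)/108)*(1/4) - 4963/49095 = sqrt(377913601)/432 - 4963/49095 = -4963/49095 + sqrt(377913601)/432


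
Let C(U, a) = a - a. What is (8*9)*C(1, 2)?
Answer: 0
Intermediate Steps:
C(U, a) = 0
(8*9)*C(1, 2) = (8*9)*0 = 72*0 = 0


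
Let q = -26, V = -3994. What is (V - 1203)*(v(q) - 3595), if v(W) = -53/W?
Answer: 485488149/26 ≈ 1.8673e+7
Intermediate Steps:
(V - 1203)*(v(q) - 3595) = (-3994 - 1203)*(-53/(-26) - 3595) = -5197*(-53*(-1/26) - 3595) = -5197*(53/26 - 3595) = -5197*(-93417/26) = 485488149/26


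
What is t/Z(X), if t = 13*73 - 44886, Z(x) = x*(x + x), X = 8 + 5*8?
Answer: -43937/4608 ≈ -9.5349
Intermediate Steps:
X = 48 (X = 8 + 40 = 48)
Z(x) = 2*x² (Z(x) = x*(2*x) = 2*x²)
t = -43937 (t = 949 - 44886 = -43937)
t/Z(X) = -43937/(2*48²) = -43937/(2*2304) = -43937/4608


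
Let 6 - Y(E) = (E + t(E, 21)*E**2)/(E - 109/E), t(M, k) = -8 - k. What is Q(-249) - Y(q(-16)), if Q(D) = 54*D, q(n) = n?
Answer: -619468/49 ≈ -12642.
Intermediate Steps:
Y(E) = 6 - (E - 29*E**2)/(E - 109/E) (Y(E) = 6 - (E + (-8 - 1*21)*E**2)/(E - 109/E) = 6 - (E + (-8 - 21)*E**2)/(E - 109/E) = 6 - (E - 29*E**2)/(E - 109/E))
Q(-249) - Y(q(-16)) = 54*(-249) - (-654 + 5*(-16)**2 + 29*(-16)**3)/(-109 + (-16)**2) = -13446 - (-654 + 5*256 + 29*(-4096))/(-109 + 256) = -13446 - (-654 + 1280 - 118784)/147 = -13446 - (-118158)/147 = -13446 - 1*(-39386/49) = -13446 + 39386/49 = -619468/49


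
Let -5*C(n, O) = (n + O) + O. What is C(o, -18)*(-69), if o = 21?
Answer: -207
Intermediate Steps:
C(n, O) = -2*O/5 - n/5 (C(n, O) = -((n + O) + O)/5 = -((O + n) + O)/5 = -(n + 2*O)/5 = -2*O/5 - n/5)
C(o, -18)*(-69) = (-⅖*(-18) - ⅕*21)*(-69) = (36/5 - 21/5)*(-69) = 3*(-69) = -207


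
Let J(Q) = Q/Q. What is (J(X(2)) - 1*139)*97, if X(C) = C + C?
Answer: -13386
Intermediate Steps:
X(C) = 2*C
J(Q) = 1
(J(X(2)) - 1*139)*97 = (1 - 1*139)*97 = (1 - 139)*97 = -138*97 = -13386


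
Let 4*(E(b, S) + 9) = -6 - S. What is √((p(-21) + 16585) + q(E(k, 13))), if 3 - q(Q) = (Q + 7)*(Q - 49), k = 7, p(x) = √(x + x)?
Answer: √(258631 + 16*I*√42)/4 ≈ 127.14 + 0.025487*I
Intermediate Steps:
p(x) = √2*√x (p(x) = √(2*x) = √2*√x)
E(b, S) = -21/2 - S/4 (E(b, S) = -9 + (-6 - S)/4 = -9 + (-3/2 - S/4) = -21/2 - S/4)
q(Q) = 3 - (-49 + Q)*(7 + Q) (q(Q) = 3 - (Q + 7)*(Q - 49) = 3 - (7 + Q)*(-49 + Q) = 3 - (-49 + Q)*(7 + Q))
√((p(-21) + 16585) + q(E(k, 13))) = √((√2*√(-21) + 16585) + (346 - (-21/2 - ¼*13)² + 42*(-21/2 - ¼*13))) = √((√2*(I*√21) + 16585) + (346 - (-21/2 - 13/4)² + 42*(-21/2 - 13/4))) = √((I*√42 + 16585) + (346 - (-55/4)² + 42*(-55/4))) = √((16585 + I*√42) + (346 - 1*3025/16 - 1155/2)) = √((16585 + I*√42) + (346 - 3025/16 - 1155/2)) = √((16585 + I*√42) - 6729/16) = √(258631/16 + I*√42)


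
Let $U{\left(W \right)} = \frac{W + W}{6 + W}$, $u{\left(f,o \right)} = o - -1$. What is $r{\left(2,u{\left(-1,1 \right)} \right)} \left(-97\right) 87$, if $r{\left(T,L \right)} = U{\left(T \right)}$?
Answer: $- \frac{8439}{2} \approx -4219.5$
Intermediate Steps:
$u{\left(f,o \right)} = 1 + o$ ($u{\left(f,o \right)} = o + 1 = 1 + o$)
$U{\left(W \right)} = \frac{2 W}{6 + W}$
$r{\left(T,L \right)} = \frac{2 T}{6 + T}$
$r{\left(2,u{\left(-1,1 \right)} \right)} \left(-97\right) 87 = 2 \cdot 2 \frac{1}{6 + 2} \left(-97\right) 87 = 2 \cdot 2 \cdot \frac{1}{8} \left(-97\right) 87 = \frac{1}{2} \left(-97\right) 87 = \left(- \frac{97}{2}\right) 87 = - \frac{8439}{2}$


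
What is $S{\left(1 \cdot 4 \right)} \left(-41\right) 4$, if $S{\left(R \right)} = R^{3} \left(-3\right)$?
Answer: $31488$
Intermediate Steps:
$S{\left(R \right)} = - 3 R^{3}$
$S{\left(1 \cdot 4 \right)} \left(-41\right) 4 = - 3 \left(1 \cdot 4\right)^{3} \left(-41\right) 4 = - 3 \cdot 4^{3} \left(-41\right) 4 = \left(-3\right) 64 \left(-41\right) 4 = \left(-192\right) \left(-41\right) 4 = 7872 \cdot 4 = 31488$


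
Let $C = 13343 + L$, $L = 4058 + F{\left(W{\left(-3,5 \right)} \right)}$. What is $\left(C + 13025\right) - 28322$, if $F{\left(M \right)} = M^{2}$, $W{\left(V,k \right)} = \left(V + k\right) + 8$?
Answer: $2204$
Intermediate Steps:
$W{\left(V,k \right)} = 8 + V + k$
$L = 4158$ ($L = 4058 + \left(8 - 3 + 5\right)^{2} = 4058 + 10^{2} = 4058 + 100 = 4158$)
$C = 17501$ ($C = 13343 + 4158 = 17501$)
$\left(C + 13025\right) - 28322 = \left(17501 + 13025\right) - 28322 = 30526 - 28322 = 2204$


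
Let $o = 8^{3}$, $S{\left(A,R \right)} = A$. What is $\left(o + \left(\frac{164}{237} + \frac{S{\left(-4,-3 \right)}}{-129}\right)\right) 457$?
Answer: $\frac{795966040}{3397} \approx 2.3431 \cdot 10^{5}$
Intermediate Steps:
$o = 512$
$\left(o + \left(\frac{164}{237} + \frac{S{\left(-4,-3 \right)}}{-129}\right)\right) 457 = \left(512 + \left(\frac{164}{237} - \frac{4}{-129}\right)\right) 457 = \left(512 + \left(164 \cdot \frac{1}{237} - - \frac{4}{129}\right)\right) 457 = \left(512 + \left(\frac{164}{237} + \frac{4}{129}\right)\right) 457 = \left(512 + \frac{2456}{3397}\right) 457 = \frac{1741720}{3397} \cdot 457 = \frac{795966040}{3397}$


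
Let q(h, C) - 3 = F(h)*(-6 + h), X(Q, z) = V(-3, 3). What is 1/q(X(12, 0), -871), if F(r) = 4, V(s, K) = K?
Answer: -⅑ ≈ -0.11111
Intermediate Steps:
X(Q, z) = 3
q(h, C) = -21 + 4*h (q(h, C) = 3 + 4*(-6 + h) = 3 + (-24 + 4*h) = -21 + 4*h)
1/q(X(12, 0), -871) = 1/(-21 + 4*3) = 1/(-21 + 12) = 1/(-9) = -⅑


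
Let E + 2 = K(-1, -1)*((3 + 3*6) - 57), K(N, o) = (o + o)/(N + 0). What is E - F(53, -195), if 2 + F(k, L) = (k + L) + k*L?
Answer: 10405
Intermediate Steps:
K(N, o) = 2*o/N (K(N, o) = (2*o)/N = 2*o/N)
F(k, L) = -2 + L + k + L*k (F(k, L) = -2 + ((k + L) + k*L) = -2 + ((L + k) + L*k) = -2 + (L + k + L*k) = -2 + L + k + L*k)
E = -74 (E = -2 + (2*(-1)/(-1))*((3 + 3*6) - 57) = -2 + (2*(-1)*(-1))*((3 + 18) - 57) = -2 + 2*(21 - 57) = -2 + 2*(-36) = -2 - 72 = -74)
E - F(53, -195) = -74 - (-2 - 195 + 53 - 195*53) = -74 - (-2 - 195 + 53 - 10335) = -74 - 1*(-10479) = -74 + 10479 = 10405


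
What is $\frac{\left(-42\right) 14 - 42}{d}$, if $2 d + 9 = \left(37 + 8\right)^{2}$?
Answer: $- \frac{5}{8} \approx -0.625$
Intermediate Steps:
$d = 1008$ ($d = - \frac{9}{2} + \frac{\left(37 + 8\right)^{2}}{2} = - \frac{9}{2} + \frac{45^{2}}{2} = - \frac{9}{2} + \frac{1}{2} \cdot 2025 = - \frac{9}{2} + \frac{2025}{2} = 1008$)
$\frac{\left(-42\right) 14 - 42}{d} = \frac{\left(-42\right) 14 - 42}{1008} = \left(-588 - 42\right) \frac{1}{1008} = \left(-630\right) \frac{1}{1008} = - \frac{5}{8}$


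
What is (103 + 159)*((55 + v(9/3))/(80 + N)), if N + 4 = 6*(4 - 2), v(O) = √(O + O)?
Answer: 655/4 + 131*√6/44 ≈ 171.04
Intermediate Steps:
v(O) = √2*√O (v(O) = √(2*O) = √2*√O)
N = 8 (N = -4 + 6*(4 - 2) = -4 + 6*2 = -4 + 12 = 8)
(103 + 159)*((55 + v(9/3))/(80 + N)) = (103 + 159)*((55 + √2*√(9/3))/(80 + 8)) = 262*((55 + √2*√(9*(⅓)))/88) = 262*((55 + √2*√3)*(1/88)) = 262*((55 + √6)*(1/88)) = 262*(5/8 + √6/88) = 655/4 + 131*√6/44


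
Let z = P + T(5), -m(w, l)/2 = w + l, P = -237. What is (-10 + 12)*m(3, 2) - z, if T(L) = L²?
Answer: 192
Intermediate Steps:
m(w, l) = -2*l - 2*w (m(w, l) = -2*(w + l) = -2*(l + w) = -2*l - 2*w)
z = -212 (z = -237 + 5² = -237 + 25 = -212)
(-10 + 12)*m(3, 2) - z = (-10 + 12)*(-2*2 - 2*3) - 1*(-212) = 2*(-4 - 6) + 212 = 2*(-10) + 212 = -20 + 212 = 192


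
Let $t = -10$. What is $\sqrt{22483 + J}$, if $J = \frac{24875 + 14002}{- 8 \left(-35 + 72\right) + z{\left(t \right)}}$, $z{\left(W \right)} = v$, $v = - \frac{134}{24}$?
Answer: $\frac{\sqrt{292775120407}}{3619} \approx 149.51$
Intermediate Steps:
$v = - \frac{67}{12}$ ($v = \left(-134\right) \frac{1}{24} = - \frac{67}{12} \approx -5.5833$)
$z{\left(W \right)} = - \frac{67}{12}$
$J = - \frac{466524}{3619}$ ($J = \frac{24875 + 14002}{- 8 \left(-35 + 72\right) - \frac{67}{12}} = \frac{38877}{\left(-8\right) 37 - \frac{67}{12}} = \frac{38877}{-296 - \frac{67}{12}} = \frac{38877}{- \frac{3619}{12}} = 38877 \left(- \frac{12}{3619}\right) = - \frac{466524}{3619} \approx -128.91$)
$\sqrt{22483 + J} = \sqrt{22483 - \frac{466524}{3619}} = \sqrt{\frac{80899453}{3619}} = \frac{\sqrt{292775120407}}{3619}$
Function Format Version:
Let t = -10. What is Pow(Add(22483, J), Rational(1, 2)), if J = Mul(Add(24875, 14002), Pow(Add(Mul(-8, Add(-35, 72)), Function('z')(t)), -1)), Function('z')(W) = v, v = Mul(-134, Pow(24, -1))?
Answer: Mul(Rational(1, 3619), Pow(292775120407, Rational(1, 2))) ≈ 149.51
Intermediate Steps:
v = Rational(-67, 12) (v = Mul(-134, Rational(1, 24)) = Rational(-67, 12) ≈ -5.5833)
Function('z')(W) = Rational(-67, 12)
J = Rational(-466524, 3619) (J = Mul(Add(24875, 14002), Pow(Add(Mul(-8, Add(-35, 72)), Rational(-67, 12)), -1)) = Mul(38877, Pow(Add(Mul(-8, 37), Rational(-67, 12)), -1)) = Mul(38877, Pow(Add(-296, Rational(-67, 12)), -1)) = Mul(38877, Pow(Rational(-3619, 12), -1)) = Mul(38877, Rational(-12, 3619)) = Rational(-466524, 3619) ≈ -128.91)
Pow(Add(22483, J), Rational(1, 2)) = Pow(Add(22483, Rational(-466524, 3619)), Rational(1, 2)) = Pow(Rational(80899453, 3619), Rational(1, 2)) = Mul(Rational(1, 3619), Pow(292775120407, Rational(1, 2)))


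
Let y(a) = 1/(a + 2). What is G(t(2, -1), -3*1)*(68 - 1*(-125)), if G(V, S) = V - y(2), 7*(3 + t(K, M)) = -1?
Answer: -18335/28 ≈ -654.82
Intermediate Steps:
y(a) = 1/(2 + a)
t(K, M) = -22/7 (t(K, M) = -3 + (1/7)*(-1) = -3 - 1/7 = -22/7)
G(V, S) = -1/4 + V (G(V, S) = V - 1/(2 + 2) = V - 1/4 = -1/4 + V)
G(t(2, -1), -3*1)*(68 - 1*(-125)) = (-1/4 - 22/7)*(68 - 1*(-125)) = -95*(68 + 125)/28 = -95/28*193 = -18335/28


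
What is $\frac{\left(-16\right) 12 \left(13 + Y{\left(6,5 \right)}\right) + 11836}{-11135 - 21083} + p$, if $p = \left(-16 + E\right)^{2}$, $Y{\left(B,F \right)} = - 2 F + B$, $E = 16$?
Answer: $- \frac{5054}{16109} \approx -0.31374$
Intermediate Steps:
$Y{\left(B,F \right)} = B - 2 F$
$p = 0$ ($p = \left(-16 + 16\right)^{2} = 0^{2} = 0$)
$\frac{\left(-16\right) 12 \left(13 + Y{\left(6,5 \right)}\right) + 11836}{-11135 - 21083} + p = \frac{\left(-16\right) 12 \left(13 + \left(6 - 10\right)\right) + 11836}{-11135 - 21083} + 0 = \frac{- 192 \left(13 + \left(6 - 10\right)\right) + 11836}{-32218} + 0 = \left(- 192 \left(13 - 4\right) + 11836\right) \left(- \frac{1}{32218}\right) + 0 = \left(\left(-192\right) 9 + 11836\right) \left(- \frac{1}{32218}\right) + 0 = \left(-1728 + 11836\right) \left(- \frac{1}{32218}\right) + 0 = 10108 \left(- \frac{1}{32218}\right) + 0 = - \frac{5054}{16109} + 0 = - \frac{5054}{16109}$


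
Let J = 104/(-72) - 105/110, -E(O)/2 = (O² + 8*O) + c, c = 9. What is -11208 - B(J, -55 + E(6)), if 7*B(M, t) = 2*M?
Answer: -7766669/693 ≈ -11207.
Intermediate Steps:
E(O) = -18 - 16*O - 2*O² (E(O) = -2*((O² + 8*O) + 9) = -2*(9 + O² + 8*O) = -18 - 16*O - 2*O²)
J = -475/198 (J = 104*(-1/72) - 105*1/110 = -13/9 - 21/22 = -475/198 ≈ -2.3990)
B(M, t) = 2*M/7 (B(M, t) = (2*M)/7 = 2*M/7)
-11208 - B(J, -55 + E(6)) = -11208 - 2*(-475)/(7*198) = -11208 - 1*(-475/693) = -11208 + 475/693 = -7766669/693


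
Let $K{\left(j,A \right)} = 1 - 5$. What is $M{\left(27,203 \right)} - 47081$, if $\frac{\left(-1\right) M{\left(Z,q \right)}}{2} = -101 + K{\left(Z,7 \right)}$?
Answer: $-46871$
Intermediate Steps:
$K{\left(j,A \right)} = -4$ ($K{\left(j,A \right)} = 1 - 5 = -4$)
$M{\left(Z,q \right)} = 210$ ($M{\left(Z,q \right)} = - 2 \left(-101 - 4\right) = \left(-2\right) \left(-105\right) = 210$)
$M{\left(27,203 \right)} - 47081 = 210 - 47081 = -46871$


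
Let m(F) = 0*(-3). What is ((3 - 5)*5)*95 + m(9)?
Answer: -950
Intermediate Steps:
m(F) = 0
((3 - 5)*5)*95 + m(9) = ((3 - 5)*5)*95 + 0 = -2*5*95 + 0 = -10*95 + 0 = -950 + 0 = -950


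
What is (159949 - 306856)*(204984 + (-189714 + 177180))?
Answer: -28272252150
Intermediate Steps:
(159949 - 306856)*(204984 + (-189714 + 177180)) = -146907*(204984 - 12534) = -146907*192450 = -28272252150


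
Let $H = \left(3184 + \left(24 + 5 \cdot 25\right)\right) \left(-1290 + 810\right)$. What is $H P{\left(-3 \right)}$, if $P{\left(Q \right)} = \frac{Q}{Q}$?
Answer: $-1599840$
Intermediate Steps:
$P{\left(Q \right)} = 1$
$H = -1599840$ ($H = \left(3184 + \left(24 + 125\right)\right) \left(-480\right) = \left(3184 + 149\right) \left(-480\right) = 3333 \left(-480\right) = -1599840$)
$H P{\left(-3 \right)} = \left(-1599840\right) 1 = -1599840$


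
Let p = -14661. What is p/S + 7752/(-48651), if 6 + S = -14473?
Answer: 200343701/234805943 ≈ 0.85323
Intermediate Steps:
S = -14479 (S = -6 - 14473 = -14479)
p/S + 7752/(-48651) = -14661/(-14479) + 7752/(-48651) = -14661*(-1/14479) + 7752*(-1/48651) = 14661/14479 - 2584/16217 = 200343701/234805943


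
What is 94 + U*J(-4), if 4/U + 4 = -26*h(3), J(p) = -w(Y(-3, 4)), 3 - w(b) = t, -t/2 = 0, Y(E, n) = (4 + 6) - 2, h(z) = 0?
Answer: 97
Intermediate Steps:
Y(E, n) = 8 (Y(E, n) = 10 - 2 = 8)
t = 0 (t = -2*0 = 0)
w(b) = 3 (w(b) = 3 - 1*0 = 3 + 0 = 3)
J(p) = -3 (J(p) = -1*3 = -3)
U = -1 (U = 4/(-4 - 26*0) = 4/(-4 + 0) = 4/(-4) = 4*(-¼) = -1)
94 + U*J(-4) = 94 - 1*(-3) = 94 + 3 = 97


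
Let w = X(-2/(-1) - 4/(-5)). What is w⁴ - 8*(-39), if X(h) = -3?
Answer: 393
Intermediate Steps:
w = -3
w⁴ - 8*(-39) = (-3)⁴ - 8*(-39) = 81 + 312 = 393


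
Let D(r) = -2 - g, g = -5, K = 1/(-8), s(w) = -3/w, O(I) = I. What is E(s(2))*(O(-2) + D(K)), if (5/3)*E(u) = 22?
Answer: 66/5 ≈ 13.200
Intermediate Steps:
E(u) = 66/5 (E(u) = (⅗)*22 = 66/5)
K = -⅛ ≈ -0.12500
D(r) = 3 (D(r) = -2 - 1*(-5) = -2 + 5 = 3)
E(s(2))*(O(-2) + D(K)) = 66*(-2 + 3)/5 = (66/5)*1 = 66/5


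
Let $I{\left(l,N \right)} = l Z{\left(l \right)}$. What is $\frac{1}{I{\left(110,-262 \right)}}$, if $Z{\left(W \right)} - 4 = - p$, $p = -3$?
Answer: $\frac{1}{770} \approx 0.0012987$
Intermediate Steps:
$Z{\left(W \right)} = 7$ ($Z{\left(W \right)} = 4 - -3 = 4 + 3 = 7$)
$I{\left(l,N \right)} = 7 l$ ($I{\left(l,N \right)} = l 7 = 7 l$)
$\frac{1}{I{\left(110,-262 \right)}} = \frac{1}{7 \cdot 110} = \frac{1}{770}$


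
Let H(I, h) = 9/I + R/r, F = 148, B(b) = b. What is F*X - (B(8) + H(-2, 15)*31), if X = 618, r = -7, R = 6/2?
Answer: 1282523/14 ≈ 91609.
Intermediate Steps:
R = 3 (R = 6*(½) = 3)
H(I, h) = -3/7 + 9/I (H(I, h) = 9/I + 3/(-7) = 9/I + 3*(-⅐) = 9/I - 3/7 = -3/7 + 9/I)
F*X - (B(8) + H(-2, 15)*31) = 148*618 - (8 + (-3/7 + 9/(-2))*31) = 91464 - (8 + (-3/7 + 9*(-½))*31) = 91464 - (8 + (-3/7 - 9/2)*31) = 91464 - (8 - 69/14*31) = 91464 - (8 - 2139/14) = 91464 - 1*(-2027/14) = 91464 + 2027/14 = 1282523/14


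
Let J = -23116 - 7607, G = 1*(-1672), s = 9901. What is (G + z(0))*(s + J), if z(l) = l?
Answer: 34814384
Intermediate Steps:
G = -1672
J = -30723
(G + z(0))*(s + J) = (-1672 + 0)*(9901 - 30723) = -1672*(-20822) = 34814384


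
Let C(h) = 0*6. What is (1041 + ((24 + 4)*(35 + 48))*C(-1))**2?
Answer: 1083681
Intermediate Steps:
C(h) = 0
(1041 + ((24 + 4)*(35 + 48))*C(-1))**2 = (1041 + ((24 + 4)*(35 + 48))*0)**2 = (1041 + (28*83)*0)**2 = (1041 + 2324*0)**2 = (1041 + 0)**2 = 1041**2 = 1083681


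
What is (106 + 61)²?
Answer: 27889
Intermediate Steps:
(106 + 61)² = 167² = 27889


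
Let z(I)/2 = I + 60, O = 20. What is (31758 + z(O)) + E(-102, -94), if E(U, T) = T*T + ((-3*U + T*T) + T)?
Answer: 49802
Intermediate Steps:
z(I) = 120 + 2*I (z(I) = 2*(I + 60) = 2*(60 + I) = 120 + 2*I)
E(U, T) = T - 3*U + 2*T² (E(U, T) = T² + ((-3*U + T²) + T) = T² + ((T² - 3*U) + T) = T² + (T + T² - 3*U) = T - 3*U + 2*T²)
(31758 + z(O)) + E(-102, -94) = (31758 + (120 + 2*20)) + (-94 - 3*(-102) + 2*(-94)²) = (31758 + (120 + 40)) + (-94 + 306 + 2*8836) = (31758 + 160) + (-94 + 306 + 17672) = 31918 + 17884 = 49802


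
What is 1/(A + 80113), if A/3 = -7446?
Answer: 1/57775 ≈ 1.7309e-5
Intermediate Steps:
A = -22338 (A = 3*(-7446) = -22338)
1/(A + 80113) = 1/(-22338 + 80113) = 1/57775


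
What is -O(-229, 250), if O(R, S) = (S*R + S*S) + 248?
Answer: -5498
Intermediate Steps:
O(R, S) = 248 + S² + R*S (O(R, S) = (R*S + S²) + 248 = (S² + R*S) + 248 = 248 + S² + R*S)
-O(-229, 250) = -(248 + 250² - 229*250) = -(248 + 62500 - 57250) = -1*5498 = -5498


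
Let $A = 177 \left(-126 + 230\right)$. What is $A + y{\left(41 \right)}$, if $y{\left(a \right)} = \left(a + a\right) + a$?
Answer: $18531$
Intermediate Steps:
$y{\left(a \right)} = 3 a$ ($y{\left(a \right)} = 2 a + a = 3 a$)
$A = 18408$ ($A = 177 \cdot 104 = 18408$)
$A + y{\left(41 \right)} = 18408 + 3 \cdot 41 = 18408 + 123 = 18531$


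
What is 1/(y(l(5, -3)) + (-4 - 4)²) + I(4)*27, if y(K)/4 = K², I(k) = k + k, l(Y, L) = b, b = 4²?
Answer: 235009/1088 ≈ 216.00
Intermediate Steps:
b = 16
l(Y, L) = 16
I(k) = 2*k
y(K) = 4*K²
1/(y(l(5, -3)) + (-4 - 4)²) + I(4)*27 = 1/(4*16² + (-4 - 4)²) + (2*4)*27 = 1/(4*256 + (-8)²) + 8*27 = 1/(1024 + 64) + 216 = 1/1088 + 216 = 235009/1088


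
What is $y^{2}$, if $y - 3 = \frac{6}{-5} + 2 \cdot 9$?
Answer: $\frac{9801}{25} \approx 392.04$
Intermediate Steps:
$y = \frac{99}{5}$ ($y = 3 + \left(\frac{6}{-5} + 2 \cdot 9\right) = 3 + \left(6 \left(- \frac{1}{5}\right) + 18\right) = 3 + \left(- \frac{6}{5} + 18\right) = 3 + \frac{84}{5} = \frac{99}{5} \approx 19.8$)
$y^{2} = \left(\frac{99}{5}\right)^{2} = \frac{9801}{25}$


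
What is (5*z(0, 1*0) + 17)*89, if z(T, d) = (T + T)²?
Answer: 1513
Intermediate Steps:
z(T, d) = 4*T² (z(T, d) = (2*T)² = 4*T²)
(5*z(0, 1*0) + 17)*89 = (5*(4*0²) + 17)*89 = (5*(4*0) + 17)*89 = (5*0 + 17)*89 = (0 + 17)*89 = 17*89 = 1513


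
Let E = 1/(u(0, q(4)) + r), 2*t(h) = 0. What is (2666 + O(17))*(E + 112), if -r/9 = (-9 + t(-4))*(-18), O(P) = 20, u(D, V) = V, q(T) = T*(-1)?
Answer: 12935697/43 ≈ 3.0083e+5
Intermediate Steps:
t(h) = 0 (t(h) = (½)*0 = 0)
q(T) = -T
r = -1458 (r = -9*(-9 + 0)*(-18) = -(-81)*(-18) = -9*162 = -1458)
E = -1/1462 (E = 1/(-1*4 - 1458) = 1/(-4 - 1458) = 1/(-1462) = -1/1462 ≈ -0.00068399)
(2666 + O(17))*(E + 112) = (2666 + 20)*(-1/1462 + 112) = 2686*(163743/1462) = 12935697/43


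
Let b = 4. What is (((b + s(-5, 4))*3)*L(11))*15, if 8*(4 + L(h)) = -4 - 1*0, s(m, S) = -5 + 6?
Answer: -2025/2 ≈ -1012.5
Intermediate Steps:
s(m, S) = 1
L(h) = -9/2 (L(h) = -4 + (-4 - 1*0)/8 = -4 + (-4 + 0)/8 = -4 + (1/8)*(-4) = -4 - 1/2 = -9/2)
(((b + s(-5, 4))*3)*L(11))*15 = (((4 + 1)*3)*(-9/2))*15 = ((5*3)*(-9/2))*15 = (15*(-9/2))*15 = -135/2*15 = -2025/2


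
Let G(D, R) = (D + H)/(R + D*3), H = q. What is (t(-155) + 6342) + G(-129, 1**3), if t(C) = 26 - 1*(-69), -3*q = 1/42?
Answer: 313086187/48636 ≈ 6437.3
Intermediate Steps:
q = -1/126 (q = -1/3/42 = -1/3*1/42 = -1/126 ≈ -0.0079365)
H = -1/126 ≈ -0.0079365
t(C) = 95 (t(C) = 26 + 69 = 95)
G(D, R) = (-1/126 + D)/(R + 3*D) (G(D, R) = (D - 1/126)/(R + D*3) = (-1/126 + D)/(R + 3*D))
(t(-155) + 6342) + G(-129, 1**3) = (95 + 6342) + (-1/126 - 129)/(1**3 + 3*(-129)) = 6437 - 16255/126/(1 - 387) = 6437 - 16255/126/(-386) = 6437 - 1/386*(-16255/126) = 6437 + 16255/48636 = 313086187/48636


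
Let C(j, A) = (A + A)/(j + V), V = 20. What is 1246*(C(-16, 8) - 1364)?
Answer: -1694560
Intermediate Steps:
C(j, A) = 2*A/(20 + j) (C(j, A) = (A + A)/(j + 20) = (2*A)/(20 + j) = 2*A/(20 + j))
1246*(C(-16, 8) - 1364) = 1246*(2*8/(20 - 16) - 1364) = 1246*(2*8/4 - 1364) = 1246*(2*8*(1/4) - 1364) = 1246*(4 - 1364) = 1246*(-1360) = -1694560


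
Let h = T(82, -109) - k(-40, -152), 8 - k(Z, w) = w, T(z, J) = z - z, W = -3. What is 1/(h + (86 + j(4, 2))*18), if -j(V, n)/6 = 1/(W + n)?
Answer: 1/1496 ≈ 0.00066845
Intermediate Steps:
j(V, n) = -6/(-3 + n)
T(z, J) = 0
k(Z, w) = 8 - w
h = -160 (h = 0 - (8 - 1*(-152)) = 0 - (8 + 152) = 0 - 1*160 = 0 - 160 = -160)
1/(h + (86 + j(4, 2))*18) = 1/(-160 + (86 - 6/(-3 + 2))*18) = 1/(-160 + (86 - 6/(-1))*18) = 1/(-160 + (86 - 6*(-1))*18) = 1/(-160 + (86 + 6)*18) = 1/(-160 + 92*18) = 1/(-160 + 1656) = 1/1496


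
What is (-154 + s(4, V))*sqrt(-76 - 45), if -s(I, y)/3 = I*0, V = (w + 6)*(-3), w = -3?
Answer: -1694*I ≈ -1694.0*I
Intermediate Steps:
V = -9 (V = (-3 + 6)*(-3) = 3*(-3) = -9)
s(I, y) = 0 (s(I, y) = -3*I*0 = -3*0 = 0)
(-154 + s(4, V))*sqrt(-76 - 45) = (-154 + 0)*sqrt(-76 - 45) = -1694*I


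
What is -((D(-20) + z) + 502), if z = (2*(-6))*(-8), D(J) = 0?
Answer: -598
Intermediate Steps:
z = 96 (z = -12*(-8) = 96)
-((D(-20) + z) + 502) = -((0 + 96) + 502) = -(96 + 502) = -1*598 = -598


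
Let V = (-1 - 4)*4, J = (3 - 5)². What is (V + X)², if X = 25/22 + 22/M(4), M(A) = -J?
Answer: 71824/121 ≈ 593.59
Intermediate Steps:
J = 4 (J = (-2)² = 4)
V = -20 (V = -5*4 = -20)
M(A) = -4 (M(A) = -1*4 = -4)
X = -48/11 (X = 25/22 + 22/(-4) = 25*(1/22) + 22*(-¼) = 25/22 - 11/2 = -48/11 ≈ -4.3636)
(V + X)² = (-20 - 48/11)² = (-268/11)² = 71824/121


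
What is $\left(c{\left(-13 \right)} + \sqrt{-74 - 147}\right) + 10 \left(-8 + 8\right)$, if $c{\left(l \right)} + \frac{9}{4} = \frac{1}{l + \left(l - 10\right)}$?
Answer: $- \frac{41}{18} + i \sqrt{221} \approx -2.2778 + 14.866 i$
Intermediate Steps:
$c{\left(l \right)} = - \frac{9}{4} + \frac{1}{-10 + 2 l}$ ($c{\left(l \right)} = - \frac{9}{4} + \frac{1}{l + \left(l - 10\right)} = - \frac{9}{4} + \frac{1}{l + \left(-10 + l\right)} = - \frac{9}{4} + \frac{1}{-10 + 2 l}$)
$\left(c{\left(-13 \right)} + \sqrt{-74 - 147}\right) + 10 \left(-8 + 8\right) = \left(\frac{47 - -117}{4 \left(-5 - 13\right)} + \sqrt{-74 - 147}\right) + 10 \left(-8 + 8\right) = \left(\frac{47 + 117}{4 \left(-18\right)} + \sqrt{-221}\right) + 10 \cdot 0 = \left(\frac{1}{4} \left(- \frac{1}{18}\right) 164 + i \sqrt{221}\right) + 0 = \left(- \frac{41}{18} + i \sqrt{221}\right) + 0 = - \frac{41}{18} + i \sqrt{221}$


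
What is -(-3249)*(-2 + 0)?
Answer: -6498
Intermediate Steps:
-(-3249)*(-2 + 0) = -(-3249)*(-2) = -1083*6 = -6498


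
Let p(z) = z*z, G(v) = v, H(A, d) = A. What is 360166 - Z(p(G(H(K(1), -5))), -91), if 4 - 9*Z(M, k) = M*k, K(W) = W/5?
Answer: 81037159/225 ≈ 3.6017e+5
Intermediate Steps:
K(W) = W/5 (K(W) = W*(1/5) = W/5)
p(z) = z**2
Z(M, k) = 4/9 - M*k/9
360166 - Z(p(G(H(K(1), -5))), -91) = 360166 - (4/9 - 1/9*((1/5)*1)**2*(-91)) = 360166 - (4/9 - 1/9*(1/5)**2*(-91)) = 360166 - (4/9 - 1/9*1/25*(-91)) = 360166 - (4/9 + 91/225) = 360166 - 1*191/225 = 360166 - 191/225 = 81037159/225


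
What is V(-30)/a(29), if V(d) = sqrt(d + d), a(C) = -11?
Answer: -2*I*sqrt(15)/11 ≈ -0.70418*I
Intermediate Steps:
V(d) = sqrt(2)*sqrt(d) (V(d) = sqrt(2*d) = sqrt(2)*sqrt(d))
V(-30)/a(29) = (sqrt(2)*sqrt(-30))/(-11) = (sqrt(2)*(I*sqrt(30)))*(-1/11) = (2*I*sqrt(15))*(-1/11) = -2*I*sqrt(15)/11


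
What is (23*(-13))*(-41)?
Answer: 12259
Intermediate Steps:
(23*(-13))*(-41) = -299*(-41) = 12259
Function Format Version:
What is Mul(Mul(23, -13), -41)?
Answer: 12259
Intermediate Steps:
Mul(Mul(23, -13), -41) = Mul(-299, -41) = 12259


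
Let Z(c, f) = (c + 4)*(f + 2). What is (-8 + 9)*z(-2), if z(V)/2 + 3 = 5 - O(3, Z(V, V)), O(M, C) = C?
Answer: 4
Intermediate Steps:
Z(c, f) = (2 + f)*(4 + c) (Z(c, f) = (4 + c)*(2 + f) = (2 + f)*(4 + c))
z(V) = -12 - 12*V - 2*V² (z(V) = -6 + 2*(5 - (8 + 2*V + 4*V + V*V)) = -6 + 2*(5 - (8 + 2*V + 4*V + V²)) = -6 + 2*(5 - (8 + V² + 6*V)) = -6 + 2*(5 + (-8 - V² - 6*V)) = -6 + 2*(-3 - V² - 6*V) = -6 + (-6 - 12*V - 2*V²) = -12 - 12*V - 2*V²)
(-8 + 9)*z(-2) = (-8 + 9)*(-12 - 12*(-2) - 2*(-2)²) = 1*(-12 + 24 - 2*4) = 1*(-12 + 24 - 8) = 1*4 = 4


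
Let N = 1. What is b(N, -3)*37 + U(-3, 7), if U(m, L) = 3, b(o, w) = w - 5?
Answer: -293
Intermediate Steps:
b(o, w) = -5 + w
b(N, -3)*37 + U(-3, 7) = (-5 - 3)*37 + 3 = -8*37 + 3 = -296 + 3 = -293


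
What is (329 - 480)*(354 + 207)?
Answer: -84711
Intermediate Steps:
(329 - 480)*(354 + 207) = -151*561 = -84711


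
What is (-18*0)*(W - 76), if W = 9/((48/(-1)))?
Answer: 0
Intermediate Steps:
W = -3/16 (W = 9/((48*(-1))) = 9/(-48) = 9*(-1/48) = -3/16 ≈ -0.18750)
(-18*0)*(W - 76) = (-18*0)*(-3/16 - 76) = 0*(-1219/16) = 0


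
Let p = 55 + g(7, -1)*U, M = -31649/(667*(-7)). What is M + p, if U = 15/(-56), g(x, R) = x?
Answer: 2237517/37352 ≈ 59.904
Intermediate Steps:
U = -15/56 (U = 15*(-1/56) = -15/56 ≈ -0.26786)
M = 31649/4669 (M = -31649/(-4669) = -31649*(-1/4669) = 31649/4669 ≈ 6.7785)
p = 425/8 (p = 55 + 7*(-15/56) = 55 - 15/8 = 425/8 ≈ 53.125)
M + p = 31649/4669 + 425/8 = 2237517/37352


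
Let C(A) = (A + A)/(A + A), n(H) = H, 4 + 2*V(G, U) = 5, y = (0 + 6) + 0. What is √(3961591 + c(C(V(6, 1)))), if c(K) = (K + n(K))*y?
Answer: √3961603 ≈ 1990.4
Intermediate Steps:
y = 6 (y = 6 + 0 = 6)
V(G, U) = ½ (V(G, U) = -2 + (½)*5 = -2 + 5/2 = ½)
C(A) = 1 (C(A) = (2*A)/((2*A)) = (2*A)*(1/(2*A)) = 1)
c(K) = 12*K (c(K) = (K + K)*6 = (2*K)*6 = 12*K)
√(3961591 + c(C(V(6, 1)))) = √(3961591 + 12*1) = √(3961591 + 12) = √3961603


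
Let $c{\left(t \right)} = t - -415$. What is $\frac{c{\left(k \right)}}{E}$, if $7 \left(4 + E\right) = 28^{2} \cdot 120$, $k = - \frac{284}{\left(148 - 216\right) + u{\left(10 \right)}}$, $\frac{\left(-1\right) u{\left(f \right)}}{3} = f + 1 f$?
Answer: $\frac{13351}{429952} \approx 0.031052$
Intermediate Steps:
$u{\left(f \right)} = - 6 f$ ($u{\left(f \right)} = - 3 \left(f + 1 f\right) = - 3 \left(f + f\right) = - 3 \cdot 2 f = - 6 f$)
$k = \frac{71}{32}$ ($k = - \frac{284}{\left(148 - 216\right) - 60} = - \frac{284}{-68 - 60} = - \frac{284}{-128} = \left(-284\right) \left(- \frac{1}{128}\right) = \frac{71}{32} \approx 2.2188$)
$c{\left(t \right)} = 415 + t$ ($c{\left(t \right)} = t + 415 = 415 + t$)
$E = 13436$ ($E = -4 + \frac{28^{2} \cdot 120}{7} = -4 + \frac{784 \cdot 120}{7} = -4 + \frac{1}{7} \cdot 94080 = -4 + 13440 = 13436$)
$\frac{c{\left(k \right)}}{E} = \frac{415 + \frac{71}{32}}{13436} = \frac{13351}{32} \cdot \frac{1}{13436} = \frac{13351}{429952}$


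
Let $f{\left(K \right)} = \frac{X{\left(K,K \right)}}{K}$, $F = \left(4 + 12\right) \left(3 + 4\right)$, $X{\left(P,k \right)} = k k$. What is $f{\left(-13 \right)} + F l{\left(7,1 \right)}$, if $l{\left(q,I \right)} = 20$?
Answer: $2227$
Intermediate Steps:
$X{\left(P,k \right)} = k^{2}$
$F = 112$ ($F = 16 \cdot 7 = 112$)
$f{\left(K \right)} = K$ ($f{\left(K \right)} = \frac{K^{2}}{K} = K$)
$f{\left(-13 \right)} + F l{\left(7,1 \right)} = -13 + 112 \cdot 20 = -13 + 2240 = 2227$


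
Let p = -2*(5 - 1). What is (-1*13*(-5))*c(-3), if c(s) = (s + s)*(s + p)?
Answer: 4290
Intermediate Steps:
p = -8 (p = -2*4 = -8)
c(s) = 2*s*(-8 + s) (c(s) = (s + s)*(s - 8) = (2*s)*(-8 + s) = 2*s*(-8 + s))
(-1*13*(-5))*c(-3) = (-1*13*(-5))*(2*(-3)*(-8 - 3)) = (-13*(-5))*(2*(-3)*(-11)) = 65*66 = 4290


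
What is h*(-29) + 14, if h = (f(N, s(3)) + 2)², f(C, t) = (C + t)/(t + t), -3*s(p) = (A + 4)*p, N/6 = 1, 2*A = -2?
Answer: -205/4 ≈ -51.250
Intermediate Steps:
A = -1 (A = (½)*(-2) = -1)
N = 6 (N = 6*1 = 6)
s(p) = -p (s(p) = -(-1 + 4)*p/3 = -p)
f(C, t) = (C + t)/(2*t) (f(C, t) = (C + t)/((2*t)) = (C + t)*(1/(2*t)) = (C + t)/(2*t))
h = 9/4 (h = ((6 - 1*3)/(2*((-1*3))) + 2)² = ((½)*(6 - 3)/(-3) + 2)² = ((½)*(-⅓)*3 + 2)² = (-½ + 2)² = (3/2)² = 9/4 ≈ 2.2500)
h*(-29) + 14 = (9/4)*(-29) + 14 = -261/4 + 14 = -205/4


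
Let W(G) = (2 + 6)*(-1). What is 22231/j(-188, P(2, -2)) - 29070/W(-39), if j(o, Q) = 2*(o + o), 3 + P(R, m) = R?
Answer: 57667/16 ≈ 3604.2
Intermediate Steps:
P(R, m) = -3 + R
j(o, Q) = 4*o (j(o, Q) = 2*(2*o) = 4*o)
W(G) = -8 (W(G) = 8*(-1) = -8)
22231/j(-188, P(2, -2)) - 29070/W(-39) = 22231/((4*(-188))) - 29070/(-8) = 22231/(-752) - 29070*(-⅛) = 22231*(-1/752) + 14535/4 = -473/16 + 14535/4 = 57667/16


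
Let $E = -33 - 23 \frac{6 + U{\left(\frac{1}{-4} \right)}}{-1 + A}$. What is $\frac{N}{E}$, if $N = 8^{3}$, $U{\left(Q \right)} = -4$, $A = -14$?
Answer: $- \frac{7680}{449} \approx -17.105$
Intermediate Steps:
$N = 512$
$E = - \frac{449}{15}$ ($E = -33 - 23 \frac{6 - 4}{-1 - 14} = -33 - 23 \frac{2}{-15} = -33 - 23 \cdot 2 \left(- \frac{1}{15}\right) = -33 - - \frac{46}{15} = -33 + \frac{46}{15} = - \frac{449}{15} \approx -29.933$)
$\frac{N}{E} = \frac{512}{- \frac{449}{15}} = 512 \left(- \frac{15}{449}\right) = - \frac{7680}{449}$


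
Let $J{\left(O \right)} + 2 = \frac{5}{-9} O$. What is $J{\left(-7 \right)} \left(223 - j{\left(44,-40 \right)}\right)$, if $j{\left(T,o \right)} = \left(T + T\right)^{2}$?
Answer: $- \frac{42619}{3} \approx -14206.0$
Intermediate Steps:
$j{\left(T,o \right)} = 4 T^{2}$ ($j{\left(T,o \right)} = \left(2 T\right)^{2} = 4 T^{2}$)
$J{\left(O \right)} = -2 - \frac{5 O}{9}$ ($J{\left(O \right)} = -2 + \frac{5}{-9} O = -2 + 5 \left(- \frac{1}{9}\right) O = -2 - \frac{5 O}{9}$)
$J{\left(-7 \right)} \left(223 - j{\left(44,-40 \right)}\right) = \left(-2 - - \frac{35}{9}\right) \left(223 - 4 \cdot 44^{2}\right) = \left(-2 + \frac{35}{9}\right) \left(223 - 4 \cdot 1936\right) = \frac{17 \left(223 - 7744\right)}{9} = \frac{17}{9} \left(-7521\right) = - \frac{42619}{3}$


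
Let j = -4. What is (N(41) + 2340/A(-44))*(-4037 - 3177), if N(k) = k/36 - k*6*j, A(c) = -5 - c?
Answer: -135713375/18 ≈ -7.5396e+6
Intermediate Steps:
N(k) = 865*k/36 (N(k) = k/36 - k*6*(-4) = k*(1/36) - 6*k*(-4) = k/36 - (-24)*k = k/36 + 24*k = 865*k/36)
(N(41) + 2340/A(-44))*(-4037 - 3177) = ((865/36)*41 + 2340/(-5 - 1*(-44)))*(-4037 - 3177) = (35465/36 + 2340/(-5 + 44))*(-7214) = (35465/36 + 2340/39)*(-7214) = (35465/36 + 2340*(1/39))*(-7214) = (35465/36 + 60)*(-7214) = (37625/36)*(-7214) = -135713375/18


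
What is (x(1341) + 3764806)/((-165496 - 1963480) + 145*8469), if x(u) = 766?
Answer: -3765572/900971 ≈ -4.1795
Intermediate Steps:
(x(1341) + 3764806)/((-165496 - 1963480) + 145*8469) = (766 + 3764806)/((-165496 - 1963480) + 145*8469) = 3765572/(-2128976 + 1228005) = 3765572/(-900971) = 3765572*(-1/900971) = -3765572/900971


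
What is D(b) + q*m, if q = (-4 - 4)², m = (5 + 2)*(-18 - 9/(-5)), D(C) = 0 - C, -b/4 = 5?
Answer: -36188/5 ≈ -7237.6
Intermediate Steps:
b = -20 (b = -4*5 = -20)
D(C) = -C
m = -567/5 (m = 7*(-18 - 9*(-⅕)) = 7*(-18 + 9/5) = 7*(-81/5) = -567/5 ≈ -113.40)
q = 64 (q = (-8)² = 64)
D(b) + q*m = -1*(-20) + 64*(-567/5) = 20 - 36288/5 = -36188/5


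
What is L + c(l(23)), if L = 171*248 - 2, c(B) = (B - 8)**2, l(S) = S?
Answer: 42631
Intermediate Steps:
c(B) = (-8 + B)**2
L = 42406 (L = 42408 - 2 = 42406)
L + c(l(23)) = 42406 + (-8 + 23)**2 = 42406 + 15**2 = 42406 + 225 = 42631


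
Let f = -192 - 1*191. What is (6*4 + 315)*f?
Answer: -129837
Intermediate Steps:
f = -383 (f = -192 - 191 = -383)
(6*4 + 315)*f = (6*4 + 315)*(-383) = (24 + 315)*(-383) = 339*(-383) = -129837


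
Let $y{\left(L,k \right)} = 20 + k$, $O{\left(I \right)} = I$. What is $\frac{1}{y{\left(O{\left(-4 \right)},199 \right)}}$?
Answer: $\frac{1}{219} \approx 0.0045662$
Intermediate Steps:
$\frac{1}{y{\left(O{\left(-4 \right)},199 \right)}} = \frac{1}{20 + 199} = \frac{1}{219}$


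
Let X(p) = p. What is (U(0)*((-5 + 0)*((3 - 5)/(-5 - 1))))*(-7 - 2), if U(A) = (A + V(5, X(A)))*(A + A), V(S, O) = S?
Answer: 0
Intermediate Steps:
U(A) = 2*A*(5 + A) (U(A) = (A + 5)*(A + A) = (5 + A)*(2*A) = 2*A*(5 + A))
(U(0)*((-5 + 0)*((3 - 5)/(-5 - 1))))*(-7 - 2) = ((2*0*(5 + 0))*((-5 + 0)*((3 - 5)/(-5 - 1))))*(-7 - 2) = ((2*0*5)*(-(-10)/(-6)))*(-9) = (0*(-(-10)*(-1)/6))*(-9) = (0*(-5*1/3))*(-9) = (0*(-5/3))*(-9) = 0*(-9) = 0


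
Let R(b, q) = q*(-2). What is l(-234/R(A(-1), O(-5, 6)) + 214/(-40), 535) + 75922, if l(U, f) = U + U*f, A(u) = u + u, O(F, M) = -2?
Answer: 208492/5 ≈ 41698.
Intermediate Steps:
A(u) = 2*u
R(b, q) = -2*q
l(-234/R(A(-1), O(-5, 6)) + 214/(-40), 535) + 75922 = (-234/((-2*(-2))) + 214/(-40))*(1 + 535) + 75922 = (-234/4 + 214*(-1/40))*536 + 75922 = (-234*1/4 - 107/20)*536 + 75922 = (-117/2 - 107/20)*536 + 75922 = -1277/20*536 + 75922 = -171118/5 + 75922 = 208492/5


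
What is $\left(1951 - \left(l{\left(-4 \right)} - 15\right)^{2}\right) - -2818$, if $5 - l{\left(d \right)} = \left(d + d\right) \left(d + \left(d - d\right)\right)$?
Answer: $3005$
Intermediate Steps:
$l{\left(d \right)} = 5 - 2 d^{2}$ ($l{\left(d \right)} = 5 - \left(d + d\right) \left(d + \left(d - d\right)\right) = 5 - 2 d \left(d + 0\right) = 5 - 2 d d = 5 - 2 d^{2}$)
$\left(1951 - \left(l{\left(-4 \right)} - 15\right)^{2}\right) - -2818 = \left(1951 - \left(\left(5 - 2 \left(-4\right)^{2}\right) - 15\right)^{2}\right) - -2818 = \left(1951 - \left(\left(5 - 32\right) - 15\right)^{2}\right) + 2818 = \left(1951 - \left(-27 - 15\right)^{2}\right) + 2818 = \left(1951 - \left(-42\right)^{2}\right) + 2818 = \left(1951 - 1764\right) + 2818 = 187 + 2818 = 3005$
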